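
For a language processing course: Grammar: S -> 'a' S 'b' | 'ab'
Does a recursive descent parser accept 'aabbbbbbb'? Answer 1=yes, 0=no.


Grammar accepts strings of the form a^n b^n (n >= 1)
Word: 'aabbbbbbb'
Counting: 2 a's and 7 b's
Check: 2 == 7? No
Mismatch: a-count != b-count
Rejected

0


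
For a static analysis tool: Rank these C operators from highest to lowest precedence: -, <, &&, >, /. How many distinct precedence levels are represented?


Looking up precedence for each operator:
  - -> precedence 5
  < -> precedence 4
  && -> precedence 2
  > -> precedence 4
  / -> precedence 6
Sorted highest to lowest: /, -, <, >, &&
Distinct precedence values: [6, 5, 4, 2]
Number of distinct levels: 4

4


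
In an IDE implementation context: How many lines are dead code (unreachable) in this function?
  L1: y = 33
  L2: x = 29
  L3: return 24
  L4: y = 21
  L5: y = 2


Analyzing control flow:
  L1: reachable (before return)
  L2: reachable (before return)
  L3: reachable (return statement)
  L4: DEAD (after return at L3)
  L5: DEAD (after return at L3)
Return at L3, total lines = 5
Dead lines: L4 through L5
Count: 2

2


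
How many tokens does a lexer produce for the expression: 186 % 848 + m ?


Scanning '186 % 848 + m'
Token 1: '186' -> integer_literal
Token 2: '%' -> operator
Token 3: '848' -> integer_literal
Token 4: '+' -> operator
Token 5: 'm' -> identifier
Total tokens: 5

5


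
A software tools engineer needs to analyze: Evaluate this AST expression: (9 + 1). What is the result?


Expression: (9 + 1)
Evaluating step by step:
  9 + 1 = 10
Result: 10

10


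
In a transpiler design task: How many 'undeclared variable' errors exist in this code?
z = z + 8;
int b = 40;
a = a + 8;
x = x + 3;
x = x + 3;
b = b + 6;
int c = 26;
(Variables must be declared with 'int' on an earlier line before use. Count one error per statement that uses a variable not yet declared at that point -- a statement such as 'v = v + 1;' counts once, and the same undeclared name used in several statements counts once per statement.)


Scanning code line by line:
  Line 1: use 'z' -> ERROR (undeclared)
  Line 2: declare 'b' -> declared = ['b']
  Line 3: use 'a' -> ERROR (undeclared)
  Line 4: use 'x' -> ERROR (undeclared)
  Line 5: use 'x' -> ERROR (undeclared)
  Line 6: use 'b' -> OK (declared)
  Line 7: declare 'c' -> declared = ['b', 'c']
Total undeclared variable errors: 4

4


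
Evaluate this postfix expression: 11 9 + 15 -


Processing tokens left to right:
Push 11, Push 9
Pop 11 and 9, compute 11 + 9 = 20, push 20
Push 15
Pop 20 and 15, compute 20 - 15 = 5, push 5
Stack result: 5

5


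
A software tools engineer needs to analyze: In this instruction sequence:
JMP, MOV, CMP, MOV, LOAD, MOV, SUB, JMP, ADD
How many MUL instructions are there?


Scanning instruction sequence for MUL:
  Position 1: JMP
  Position 2: MOV
  Position 3: CMP
  Position 4: MOV
  Position 5: LOAD
  Position 6: MOV
  Position 7: SUB
  Position 8: JMP
  Position 9: ADD
Matches at positions: []
Total MUL count: 0

0


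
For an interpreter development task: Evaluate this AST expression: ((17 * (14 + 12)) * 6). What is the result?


Expression: ((17 * (14 + 12)) * 6)
Evaluating step by step:
  14 + 12 = 26
  17 * 26 = 442
  442 * 6 = 2652
Result: 2652

2652


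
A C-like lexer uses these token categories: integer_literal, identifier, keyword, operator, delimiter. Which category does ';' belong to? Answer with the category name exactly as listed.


Token: ';'
Checking categories:
  identifier: no
  integer_literal: no
  operator: no
  keyword: no
  delimiter: YES
Category: delimiter

delimiter


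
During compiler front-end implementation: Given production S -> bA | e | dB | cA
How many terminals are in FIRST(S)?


Production: S -> bA | e | dB | cA
Examining each alternative for leading terminals:
  S -> bA : first terminal = 'b'
  S -> e : first terminal = 'e'
  S -> dB : first terminal = 'd'
  S -> cA : first terminal = 'c'
FIRST(S) = {b, c, d, e}
Count: 4

4


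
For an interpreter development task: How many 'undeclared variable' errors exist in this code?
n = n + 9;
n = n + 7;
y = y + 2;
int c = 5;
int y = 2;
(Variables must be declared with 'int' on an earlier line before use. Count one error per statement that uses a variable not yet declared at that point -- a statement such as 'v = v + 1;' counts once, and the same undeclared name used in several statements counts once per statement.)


Scanning code line by line:
  Line 1: use 'n' -> ERROR (undeclared)
  Line 2: use 'n' -> ERROR (undeclared)
  Line 3: use 'y' -> ERROR (undeclared)
  Line 4: declare 'c' -> declared = ['c']
  Line 5: declare 'y' -> declared = ['c', 'y']
Total undeclared variable errors: 3

3


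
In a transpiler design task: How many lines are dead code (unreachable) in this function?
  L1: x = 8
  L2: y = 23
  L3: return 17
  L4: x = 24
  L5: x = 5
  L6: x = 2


Analyzing control flow:
  L1: reachable (before return)
  L2: reachable (before return)
  L3: reachable (return statement)
  L4: DEAD (after return at L3)
  L5: DEAD (after return at L3)
  L6: DEAD (after return at L3)
Return at L3, total lines = 6
Dead lines: L4 through L6
Count: 3

3


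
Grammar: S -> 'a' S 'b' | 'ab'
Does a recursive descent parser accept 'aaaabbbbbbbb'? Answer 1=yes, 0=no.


Grammar accepts strings of the form a^n b^n (n >= 1)
Word: 'aaaabbbbbbbb'
Counting: 4 a's and 8 b's
Check: 4 == 8? No
Mismatch: a-count != b-count
Rejected

0


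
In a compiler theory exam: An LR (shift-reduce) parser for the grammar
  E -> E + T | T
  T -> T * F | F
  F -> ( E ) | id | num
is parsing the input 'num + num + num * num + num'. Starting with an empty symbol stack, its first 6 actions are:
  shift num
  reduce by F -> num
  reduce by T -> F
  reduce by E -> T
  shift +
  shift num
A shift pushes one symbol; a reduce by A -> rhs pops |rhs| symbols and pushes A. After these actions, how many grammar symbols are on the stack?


Tracking the symbol stack through each action:
  Action 1: shift 'num' : push -> stack = [num] (size 1)
  Action 2: reduce by F -> num : pop 1, push F -> stack = [F] (size 1)
  Action 3: reduce by T -> F : pop 1, push T -> stack = [T] (size 1)
  Action 4: reduce by E -> T : pop 1, push E -> stack = [E] (size 1)
  Action 5: shift '+' : push -> stack = [E, +] (size 2)
  Action 6: shift 'num' : push -> stack = [E, +, num] (size 3)
Final stack size: 3

3


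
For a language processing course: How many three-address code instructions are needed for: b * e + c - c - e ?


Expression: b * e + c - c - e
Generating three-address code (respecting * over +/- precedence):
  Instruction 1: t1 = b * e
  Instruction 2: t2 = t1 + c
  Instruction 3: t3 = t2 - c
  Instruction 4: t4 = t3 - e
Total instructions: 4

4


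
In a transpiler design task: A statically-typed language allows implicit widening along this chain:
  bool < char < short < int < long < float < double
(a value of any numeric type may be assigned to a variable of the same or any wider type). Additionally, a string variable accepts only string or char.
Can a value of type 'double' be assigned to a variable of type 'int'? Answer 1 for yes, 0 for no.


Target variable type: int
Source value type: double
Numeric ranks: double=6, int=3
Widening allowed iff rank(source) <= rank(target): 6 <= 3? No
Result: 0

0


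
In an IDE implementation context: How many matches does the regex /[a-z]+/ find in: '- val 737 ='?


Pattern: /[a-z]+/ (identifiers)
Input: '- val 737 ='
Scanning for matches:
  Match 1: 'val'
Total matches: 1

1


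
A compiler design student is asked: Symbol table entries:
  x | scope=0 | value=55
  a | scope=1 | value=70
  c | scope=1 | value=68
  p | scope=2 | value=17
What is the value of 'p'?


Searching symbol table for 'p':
  x | scope=0 | value=55
  a | scope=1 | value=70
  c | scope=1 | value=68
  p | scope=2 | value=17 <- MATCH
Found 'p' at scope 2 with value 17

17


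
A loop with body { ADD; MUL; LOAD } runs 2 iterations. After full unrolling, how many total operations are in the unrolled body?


Loop body operations: ADD, MUL, LOAD (3 ops per iteration)
Unrolling 2 iterations:
  Iteration 1: ADD, MUL, LOAD (3 ops)
  Iteration 2: ADD, MUL, LOAD (3 ops)
Total: 2 iterations * 3 ops/iter = 6 operations

6


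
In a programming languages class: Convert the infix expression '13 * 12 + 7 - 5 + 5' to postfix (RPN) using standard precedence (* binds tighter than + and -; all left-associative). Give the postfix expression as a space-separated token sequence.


Applying the shunting-yard algorithm:
  Operand 13 -> output
  Push '*' onto operator stack -> op-stack: [*]
  Operand 12 -> output
  See '+' (prec 1); top '*' (prec 2) >= it -> pop '*' to output
  Push '+' onto operator stack -> op-stack: [+]
  Operand 7 -> output
  See '-' (prec 1); top '+' (prec 1) >= it -> pop '+' to output
  Push '-' onto operator stack -> op-stack: [-]
  Operand 5 -> output
  See '+' (prec 1); top '-' (prec 1) >= it -> pop '-' to output
  Push '+' onto operator stack -> op-stack: [+]
  Operand 5 -> output
  End of input: pop '+' to output
Postfix result: 13 12 * 7 + 5 - 5 +

13 12 * 7 + 5 - 5 +


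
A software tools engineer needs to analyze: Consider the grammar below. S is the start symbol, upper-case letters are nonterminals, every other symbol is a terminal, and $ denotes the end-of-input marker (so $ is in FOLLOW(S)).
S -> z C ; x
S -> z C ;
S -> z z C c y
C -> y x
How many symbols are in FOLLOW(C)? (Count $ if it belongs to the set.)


S is the start symbol and does not occur in any rule body, so FOLLOW(S) = {$}.
Examining every occurrence of C in a rule body:
  S -> z C ; x : C is followed by terminal ';' -> add ';'
  S -> z C ; : C is followed by terminal ';' -> add ';' (already in the set)
  S -> z z C c y : C is followed by terminal 'c' -> add 'c'
  C -> y x : C does not occur in the body -> contributes nothing
FOLLOW(C) = {;, c}
Count: 2

2


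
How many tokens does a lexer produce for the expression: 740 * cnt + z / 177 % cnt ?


Scanning '740 * cnt + z / 177 % cnt'
Token 1: '740' -> integer_literal
Token 2: '*' -> operator
Token 3: 'cnt' -> identifier
Token 4: '+' -> operator
Token 5: 'z' -> identifier
Token 6: '/' -> operator
Token 7: '177' -> integer_literal
Token 8: '%' -> operator
Token 9: 'cnt' -> identifier
Total tokens: 9

9


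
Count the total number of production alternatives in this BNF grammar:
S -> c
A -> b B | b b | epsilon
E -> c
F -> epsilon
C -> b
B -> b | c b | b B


Counting alternatives per rule:
  S: 1 alternative(s)
  A: 3 alternative(s)
  E: 1 alternative(s)
  F: 1 alternative(s)
  C: 1 alternative(s)
  B: 3 alternative(s)
Sum: 1 + 3 + 1 + 1 + 1 + 3 = 10

10


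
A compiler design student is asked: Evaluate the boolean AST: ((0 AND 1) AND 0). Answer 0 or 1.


Step 1: Evaluate inner node
  0 AND 1 = 0
Step 2: Evaluate root node
  0 AND 0 = 0

0


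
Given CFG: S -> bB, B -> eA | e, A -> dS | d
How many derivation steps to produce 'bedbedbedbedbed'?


Grammar: S -> bB, B -> eA | e, A -> dS | d
Deriving 'bedbedbedbedbed':
Step 1: S -> bB => bB
Step 2: B -> eA => beA
Step 3: A -> dS => bedS
Step 4: S -> bB => bedbB
Step 5: B -> eA => bedbeA
Step 6: A -> dS => bedbedS
Step 7: S -> bB => bedbedbB
Step 8: B -> eA => bedbedbeA
Step 9: A -> dS => bedbedbedS
Step 10: S -> bB => bedbedbedbB
Step 11: B -> eA => bedbedbedbeA
Step 12: A -> dS => bedbedbedbedS
Step 13: S -> bB => bedbedbedbedbB
Step 14: B -> eA => bedbedbedbedbeA
Step 15: A -> d => bedbedbedbedbed
Total derivation steps: 15

15


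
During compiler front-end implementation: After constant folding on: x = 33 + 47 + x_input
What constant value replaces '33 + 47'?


Identifying constant sub-expression:
  Original: x = 33 + 47 + x_input
  33 and 47 are both compile-time constants
  Evaluating: 33 + 47 = 80
  After folding: x = 80 + x_input

80


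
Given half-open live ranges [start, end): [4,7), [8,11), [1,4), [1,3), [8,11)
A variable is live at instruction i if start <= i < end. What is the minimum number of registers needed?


Live ranges:
  Var0: [4, 7)
  Var1: [8, 11)
  Var2: [1, 4)
  Var3: [1, 3)
  Var4: [8, 11)
Sweep-line events (position, delta, active):
  pos=1 start -> active=1
  pos=1 start -> active=2
  pos=3 end -> active=1
  pos=4 end -> active=0
  pos=4 start -> active=1
  pos=7 end -> active=0
  pos=8 start -> active=1
  pos=8 start -> active=2
  pos=11 end -> active=1
  pos=11 end -> active=0
Maximum simultaneous active: 2
Minimum registers needed: 2

2


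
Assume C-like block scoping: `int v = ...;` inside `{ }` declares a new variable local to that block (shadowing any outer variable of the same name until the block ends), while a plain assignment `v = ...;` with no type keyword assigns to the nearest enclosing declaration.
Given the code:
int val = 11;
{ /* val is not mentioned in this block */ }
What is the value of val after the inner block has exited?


Analyzing scoping rules:
Outer scope: declares val = 11
Inner block: val is neither redeclared nor assigned -> unchanged
After the block -> 11
Result: 11

11


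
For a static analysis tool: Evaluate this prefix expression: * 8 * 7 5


Parsing prefix expression: * 8 * 7 5
Step 1: Innermost operation '* 7 5'
  7 * 5 = 35
Step 2: Outer operation '* 8 [35]'
  8 * 35 = 280

280


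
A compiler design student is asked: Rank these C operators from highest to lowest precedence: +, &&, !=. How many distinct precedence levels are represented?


Looking up precedence for each operator:
  + -> precedence 5
  && -> precedence 2
  != -> precedence 3
Sorted highest to lowest: +, !=, &&
Distinct precedence values: [5, 3, 2]
Number of distinct levels: 3

3


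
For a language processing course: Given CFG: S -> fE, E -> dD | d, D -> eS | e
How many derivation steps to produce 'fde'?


Grammar: S -> fE, E -> dD | d, D -> eS | e
Deriving 'fde':
Step 1: S -> fE => fE
Step 2: E -> dD => fdD
Step 3: D -> e => fde
Total derivation steps: 3

3


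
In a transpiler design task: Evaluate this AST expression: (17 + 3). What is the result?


Expression: (17 + 3)
Evaluating step by step:
  17 + 3 = 20
Result: 20

20


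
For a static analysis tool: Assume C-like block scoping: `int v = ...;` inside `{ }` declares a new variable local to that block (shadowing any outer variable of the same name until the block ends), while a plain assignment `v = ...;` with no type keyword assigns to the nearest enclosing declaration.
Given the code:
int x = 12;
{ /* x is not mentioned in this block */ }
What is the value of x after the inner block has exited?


Analyzing scoping rules:
Outer scope: declares x = 12
Inner block: x is neither redeclared nor assigned -> unchanged
After the block -> 12
Result: 12

12


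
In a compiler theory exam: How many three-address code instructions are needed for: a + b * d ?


Expression: a + b * d
Generating three-address code (respecting * over +/- precedence):
  Instruction 1: t1 = b * d
  Instruction 2: t2 = a + t1
Total instructions: 2

2


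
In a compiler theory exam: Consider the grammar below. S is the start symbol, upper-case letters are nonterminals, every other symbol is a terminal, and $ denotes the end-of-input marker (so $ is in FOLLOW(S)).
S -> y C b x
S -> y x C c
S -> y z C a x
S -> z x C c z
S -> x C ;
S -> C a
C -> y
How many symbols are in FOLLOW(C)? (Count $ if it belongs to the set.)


S is the start symbol and does not occur in any rule body, so FOLLOW(S) = {$}.
Examining every occurrence of C in a rule body:
  S -> y C b x : C is followed by terminal 'b' -> add 'b'
  S -> y x C c : C is followed by terminal 'c' -> add 'c'
  S -> y z C a x : C is followed by terminal 'a' -> add 'a'
  S -> z x C c z : C is followed by terminal 'c' -> add 'c' (already in the set)
  S -> x C ; : C is followed by terminal ';' -> add ';'
  S -> C a : C is followed by terminal 'a' -> add 'a' (already in the set)
  C -> y : C does not occur in the body -> contributes nothing
FOLLOW(C) = {;, a, b, c}
Count: 4

4


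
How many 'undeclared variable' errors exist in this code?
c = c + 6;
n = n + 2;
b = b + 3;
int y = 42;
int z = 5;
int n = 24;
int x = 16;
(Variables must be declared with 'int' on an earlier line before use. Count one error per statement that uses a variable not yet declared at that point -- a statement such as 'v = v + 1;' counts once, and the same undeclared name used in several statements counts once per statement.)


Scanning code line by line:
  Line 1: use 'c' -> ERROR (undeclared)
  Line 2: use 'n' -> ERROR (undeclared)
  Line 3: use 'b' -> ERROR (undeclared)
  Line 4: declare 'y' -> declared = ['y']
  Line 5: declare 'z' -> declared = ['y', 'z']
  Line 6: declare 'n' -> declared = ['n', 'y', 'z']
  Line 7: declare 'x' -> declared = ['n', 'x', 'y', 'z']
Total undeclared variable errors: 3

3


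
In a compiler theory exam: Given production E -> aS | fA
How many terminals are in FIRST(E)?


Production: E -> aS | fA
Examining each alternative for leading terminals:
  E -> aS : first terminal = 'a'
  E -> fA : first terminal = 'f'
FIRST(E) = {a, f}
Count: 2

2


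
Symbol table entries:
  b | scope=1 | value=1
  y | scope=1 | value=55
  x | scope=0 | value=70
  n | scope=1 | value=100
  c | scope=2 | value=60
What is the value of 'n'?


Searching symbol table for 'n':
  b | scope=1 | value=1
  y | scope=1 | value=55
  x | scope=0 | value=70
  n | scope=1 | value=100 <- MATCH
  c | scope=2 | value=60
Found 'n' at scope 1 with value 100

100


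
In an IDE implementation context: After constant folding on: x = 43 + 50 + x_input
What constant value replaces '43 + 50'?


Identifying constant sub-expression:
  Original: x = 43 + 50 + x_input
  43 and 50 are both compile-time constants
  Evaluating: 43 + 50 = 93
  After folding: x = 93 + x_input

93


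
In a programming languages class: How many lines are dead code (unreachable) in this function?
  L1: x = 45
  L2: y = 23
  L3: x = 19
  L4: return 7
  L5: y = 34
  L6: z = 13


Analyzing control flow:
  L1: reachable (before return)
  L2: reachable (before return)
  L3: reachable (before return)
  L4: reachable (return statement)
  L5: DEAD (after return at L4)
  L6: DEAD (after return at L4)
Return at L4, total lines = 6
Dead lines: L5 through L6
Count: 2

2


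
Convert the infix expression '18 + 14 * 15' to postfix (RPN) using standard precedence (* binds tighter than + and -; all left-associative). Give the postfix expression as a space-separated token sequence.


Applying the shunting-yard algorithm:
  Operand 18 -> output
  Push '+' onto operator stack -> op-stack: [+]
  Operand 14 -> output
  Push '*' onto operator stack -> op-stack: [+, *]
  Operand 15 -> output
  End of input: pop '*' to output
  End of input: pop '+' to output
Postfix result: 18 14 15 * +

18 14 15 * +


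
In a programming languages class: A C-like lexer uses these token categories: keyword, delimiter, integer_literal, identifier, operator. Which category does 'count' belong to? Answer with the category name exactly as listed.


Token: 'count'
Checking categories:
  identifier: YES
  integer_literal: no
  operator: no
  keyword: no
  delimiter: no
Category: identifier

identifier


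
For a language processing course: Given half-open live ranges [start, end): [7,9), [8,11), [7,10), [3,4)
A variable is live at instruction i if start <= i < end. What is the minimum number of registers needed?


Live ranges:
  Var0: [7, 9)
  Var1: [8, 11)
  Var2: [7, 10)
  Var3: [3, 4)
Sweep-line events (position, delta, active):
  pos=3 start -> active=1
  pos=4 end -> active=0
  pos=7 start -> active=1
  pos=7 start -> active=2
  pos=8 start -> active=3
  pos=9 end -> active=2
  pos=10 end -> active=1
  pos=11 end -> active=0
Maximum simultaneous active: 3
Minimum registers needed: 3

3


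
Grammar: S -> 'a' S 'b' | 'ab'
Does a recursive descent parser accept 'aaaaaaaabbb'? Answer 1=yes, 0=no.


Grammar accepts strings of the form a^n b^n (n >= 1)
Word: 'aaaaaaaabbb'
Counting: 8 a's and 3 b's
Check: 8 == 3? No
Mismatch: a-count != b-count
Rejected

0


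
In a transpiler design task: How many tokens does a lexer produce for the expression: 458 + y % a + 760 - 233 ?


Scanning '458 + y % a + 760 - 233'
Token 1: '458' -> integer_literal
Token 2: '+' -> operator
Token 3: 'y' -> identifier
Token 4: '%' -> operator
Token 5: 'a' -> identifier
Token 6: '+' -> operator
Token 7: '760' -> integer_literal
Token 8: '-' -> operator
Token 9: '233' -> integer_literal
Total tokens: 9

9


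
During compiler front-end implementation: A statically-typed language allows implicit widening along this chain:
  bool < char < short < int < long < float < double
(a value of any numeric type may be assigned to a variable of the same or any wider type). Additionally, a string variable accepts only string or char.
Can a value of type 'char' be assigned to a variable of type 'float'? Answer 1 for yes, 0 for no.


Target variable type: float
Source value type: char
Numeric ranks: char=1, float=5
Widening allowed iff rank(source) <= rank(target): 1 <= 5? Yes
Result: 1

1


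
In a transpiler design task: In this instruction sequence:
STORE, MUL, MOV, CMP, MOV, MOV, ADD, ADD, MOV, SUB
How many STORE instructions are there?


Scanning instruction sequence for STORE:
  Position 1: STORE <- MATCH
  Position 2: MUL
  Position 3: MOV
  Position 4: CMP
  Position 5: MOV
  Position 6: MOV
  Position 7: ADD
  Position 8: ADD
  Position 9: MOV
  Position 10: SUB
Matches at positions: [1]
Total STORE count: 1

1


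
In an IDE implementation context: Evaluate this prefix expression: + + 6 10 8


Parsing prefix expression: + + 6 10 8
Step 1: Innermost operation '+ 6 10'
  6 + 10 = 16
Step 2: Outer operation '+ [16] 8'
  16 + 8 = 24

24


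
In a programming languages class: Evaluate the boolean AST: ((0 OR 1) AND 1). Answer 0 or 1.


Step 1: Evaluate inner node
  0 OR 1 = 1
Step 2: Evaluate root node
  1 AND 1 = 1

1


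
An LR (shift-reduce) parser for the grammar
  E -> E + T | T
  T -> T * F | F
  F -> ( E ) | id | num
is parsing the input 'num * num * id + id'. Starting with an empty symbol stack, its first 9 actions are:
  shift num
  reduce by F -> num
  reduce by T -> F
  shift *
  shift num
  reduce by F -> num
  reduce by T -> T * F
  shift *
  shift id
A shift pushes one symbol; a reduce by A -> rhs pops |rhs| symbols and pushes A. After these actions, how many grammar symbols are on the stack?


Tracking the symbol stack through each action:
  Action 1: shift 'num' : push -> stack = [num] (size 1)
  Action 2: reduce by F -> num : pop 1, push F -> stack = [F] (size 1)
  Action 3: reduce by T -> F : pop 1, push T -> stack = [T] (size 1)
  Action 4: shift '*' : push -> stack = [T, *] (size 2)
  Action 5: shift 'num' : push -> stack = [T, *, num] (size 3)
  Action 6: reduce by F -> num : pop 1, push F -> stack = [T, *, F] (size 3)
  Action 7: reduce by T -> T * F : pop 3, push T -> stack = [T] (size 1)
  Action 8: shift '*' : push -> stack = [T, *] (size 2)
  Action 9: shift 'id' : push -> stack = [T, *, id] (size 3)
Final stack size: 3

3


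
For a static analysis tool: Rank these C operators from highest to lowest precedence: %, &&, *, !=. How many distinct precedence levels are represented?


Looking up precedence for each operator:
  % -> precedence 6
  && -> precedence 2
  * -> precedence 6
  != -> precedence 3
Sorted highest to lowest: %, *, !=, &&
Distinct precedence values: [6, 3, 2]
Number of distinct levels: 3

3


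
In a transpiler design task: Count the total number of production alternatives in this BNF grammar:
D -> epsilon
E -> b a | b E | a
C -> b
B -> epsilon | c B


Counting alternatives per rule:
  D: 1 alternative(s)
  E: 3 alternative(s)
  C: 1 alternative(s)
  B: 2 alternative(s)
Sum: 1 + 3 + 1 + 2 = 7

7


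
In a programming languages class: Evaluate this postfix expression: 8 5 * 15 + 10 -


Processing tokens left to right:
Push 8, Push 5
Pop 8 and 5, compute 8 * 5 = 40, push 40
Push 15
Pop 40 and 15, compute 40 + 15 = 55, push 55
Push 10
Pop 55 and 10, compute 55 - 10 = 45, push 45
Stack result: 45

45


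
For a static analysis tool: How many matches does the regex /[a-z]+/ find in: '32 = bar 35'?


Pattern: /[a-z]+/ (identifiers)
Input: '32 = bar 35'
Scanning for matches:
  Match 1: 'bar'
Total matches: 1

1


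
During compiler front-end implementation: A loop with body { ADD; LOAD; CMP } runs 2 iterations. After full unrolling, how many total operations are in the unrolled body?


Loop body operations: ADD, LOAD, CMP (3 ops per iteration)
Unrolling 2 iterations:
  Iteration 1: ADD, LOAD, CMP (3 ops)
  Iteration 2: ADD, LOAD, CMP (3 ops)
Total: 2 iterations * 3 ops/iter = 6 operations

6


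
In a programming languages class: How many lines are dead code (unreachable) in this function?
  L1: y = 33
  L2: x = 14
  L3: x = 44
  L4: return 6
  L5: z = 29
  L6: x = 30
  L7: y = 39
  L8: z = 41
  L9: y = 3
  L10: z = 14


Analyzing control flow:
  L1: reachable (before return)
  L2: reachable (before return)
  L3: reachable (before return)
  L4: reachable (return statement)
  L5: DEAD (after return at L4)
  L6: DEAD (after return at L4)
  L7: DEAD (after return at L4)
  L8: DEAD (after return at L4)
  L9: DEAD (after return at L4)
  L10: DEAD (after return at L4)
Return at L4, total lines = 10
Dead lines: L5 through L10
Count: 6

6


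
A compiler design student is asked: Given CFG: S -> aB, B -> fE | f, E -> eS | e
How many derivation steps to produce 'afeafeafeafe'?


Grammar: S -> aB, B -> fE | f, E -> eS | e
Deriving 'afeafeafeafe':
Step 1: S -> aB => aB
Step 2: B -> fE => afE
Step 3: E -> eS => afeS
Step 4: S -> aB => afeaB
Step 5: B -> fE => afeafE
Step 6: E -> eS => afeafeS
Step 7: S -> aB => afeafeaB
Step 8: B -> fE => afeafeafE
Step 9: E -> eS => afeafeafeS
Step 10: S -> aB => afeafeafeaB
Step 11: B -> fE => afeafeafeafE
Step 12: E -> e => afeafeafeafe
Total derivation steps: 12

12


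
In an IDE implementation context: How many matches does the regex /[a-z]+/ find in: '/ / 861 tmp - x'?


Pattern: /[a-z]+/ (identifiers)
Input: '/ / 861 tmp - x'
Scanning for matches:
  Match 1: 'tmp'
  Match 2: 'x'
Total matches: 2

2


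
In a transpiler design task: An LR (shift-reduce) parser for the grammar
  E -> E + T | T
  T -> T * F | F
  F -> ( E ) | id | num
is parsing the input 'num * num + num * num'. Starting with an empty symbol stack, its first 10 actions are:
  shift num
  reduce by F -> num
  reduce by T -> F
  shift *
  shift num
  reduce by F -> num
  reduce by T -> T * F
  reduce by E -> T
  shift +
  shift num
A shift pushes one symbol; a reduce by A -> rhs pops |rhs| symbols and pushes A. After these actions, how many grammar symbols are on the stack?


Tracking the symbol stack through each action:
  Action 1: shift 'num' : push -> stack = [num] (size 1)
  Action 2: reduce by F -> num : pop 1, push F -> stack = [F] (size 1)
  Action 3: reduce by T -> F : pop 1, push T -> stack = [T] (size 1)
  Action 4: shift '*' : push -> stack = [T, *] (size 2)
  Action 5: shift 'num' : push -> stack = [T, *, num] (size 3)
  Action 6: reduce by F -> num : pop 1, push F -> stack = [T, *, F] (size 3)
  Action 7: reduce by T -> T * F : pop 3, push T -> stack = [T] (size 1)
  Action 8: reduce by E -> T : pop 1, push E -> stack = [E] (size 1)
  Action 9: shift '+' : push -> stack = [E, +] (size 2)
  Action 10: shift 'num' : push -> stack = [E, +, num] (size 3)
Final stack size: 3

3


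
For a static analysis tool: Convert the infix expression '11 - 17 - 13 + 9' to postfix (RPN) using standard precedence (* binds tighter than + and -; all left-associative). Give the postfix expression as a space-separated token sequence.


Applying the shunting-yard algorithm:
  Operand 11 -> output
  Push '-' onto operator stack -> op-stack: [-]
  Operand 17 -> output
  See '-' (prec 1); top '-' (prec 1) >= it -> pop '-' to output
  Push '-' onto operator stack -> op-stack: [-]
  Operand 13 -> output
  See '+' (prec 1); top '-' (prec 1) >= it -> pop '-' to output
  Push '+' onto operator stack -> op-stack: [+]
  Operand 9 -> output
  End of input: pop '+' to output
Postfix result: 11 17 - 13 - 9 +

11 17 - 13 - 9 +


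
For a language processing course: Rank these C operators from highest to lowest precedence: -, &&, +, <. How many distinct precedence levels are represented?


Looking up precedence for each operator:
  - -> precedence 5
  && -> precedence 2
  + -> precedence 5
  < -> precedence 4
Sorted highest to lowest: -, +, <, &&
Distinct precedence values: [5, 4, 2]
Number of distinct levels: 3

3


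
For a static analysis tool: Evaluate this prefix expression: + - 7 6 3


Parsing prefix expression: + - 7 6 3
Step 1: Innermost operation '- 7 6'
  7 - 6 = 1
Step 2: Outer operation '+ [1] 3'
  1 + 3 = 4

4


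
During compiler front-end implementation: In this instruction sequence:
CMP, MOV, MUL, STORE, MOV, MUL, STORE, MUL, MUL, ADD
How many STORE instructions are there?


Scanning instruction sequence for STORE:
  Position 1: CMP
  Position 2: MOV
  Position 3: MUL
  Position 4: STORE <- MATCH
  Position 5: MOV
  Position 6: MUL
  Position 7: STORE <- MATCH
  Position 8: MUL
  Position 9: MUL
  Position 10: ADD
Matches at positions: [4, 7]
Total STORE count: 2

2


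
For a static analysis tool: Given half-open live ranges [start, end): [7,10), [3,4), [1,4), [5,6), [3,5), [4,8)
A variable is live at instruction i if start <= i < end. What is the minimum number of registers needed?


Live ranges:
  Var0: [7, 10)
  Var1: [3, 4)
  Var2: [1, 4)
  Var3: [5, 6)
  Var4: [3, 5)
  Var5: [4, 8)
Sweep-line events (position, delta, active):
  pos=1 start -> active=1
  pos=3 start -> active=2
  pos=3 start -> active=3
  pos=4 end -> active=2
  pos=4 end -> active=1
  pos=4 start -> active=2
  pos=5 end -> active=1
  pos=5 start -> active=2
  pos=6 end -> active=1
  pos=7 start -> active=2
  pos=8 end -> active=1
  pos=10 end -> active=0
Maximum simultaneous active: 3
Minimum registers needed: 3

3


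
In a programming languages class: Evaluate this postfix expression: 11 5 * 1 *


Processing tokens left to right:
Push 11, Push 5
Pop 11 and 5, compute 11 * 5 = 55, push 55
Push 1
Pop 55 and 1, compute 55 * 1 = 55, push 55
Stack result: 55

55


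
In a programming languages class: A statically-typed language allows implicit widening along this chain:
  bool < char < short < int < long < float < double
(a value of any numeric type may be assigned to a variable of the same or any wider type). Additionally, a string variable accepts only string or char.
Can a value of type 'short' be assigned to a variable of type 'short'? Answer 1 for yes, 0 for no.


Target variable type: short
Source value type: short
Numeric ranks: short=2, short=2
Widening allowed iff rank(source) <= rank(target): 2 <= 2? Yes
Result: 1

1


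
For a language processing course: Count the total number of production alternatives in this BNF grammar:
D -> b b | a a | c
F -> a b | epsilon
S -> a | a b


Counting alternatives per rule:
  D: 3 alternative(s)
  F: 2 alternative(s)
  S: 2 alternative(s)
Sum: 3 + 2 + 2 = 7

7


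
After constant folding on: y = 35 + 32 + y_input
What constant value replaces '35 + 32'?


Identifying constant sub-expression:
  Original: y = 35 + 32 + y_input
  35 and 32 are both compile-time constants
  Evaluating: 35 + 32 = 67
  After folding: y = 67 + y_input

67


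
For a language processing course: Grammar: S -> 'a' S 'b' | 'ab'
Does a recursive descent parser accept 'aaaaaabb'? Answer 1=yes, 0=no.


Grammar accepts strings of the form a^n b^n (n >= 1)
Word: 'aaaaaabb'
Counting: 6 a's and 2 b's
Check: 6 == 2? No
Mismatch: a-count != b-count
Rejected

0


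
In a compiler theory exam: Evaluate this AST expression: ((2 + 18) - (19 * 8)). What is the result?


Expression: ((2 + 18) - (19 * 8))
Evaluating step by step:
  2 + 18 = 20
  19 * 8 = 152
  20 - 152 = -132
Result: -132

-132


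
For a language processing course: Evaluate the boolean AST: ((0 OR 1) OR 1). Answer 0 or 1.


Step 1: Evaluate inner node
  0 OR 1 = 1
Step 2: Evaluate root node
  1 OR 1 = 1

1


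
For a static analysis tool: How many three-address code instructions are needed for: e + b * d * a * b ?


Expression: e + b * d * a * b
Generating three-address code (respecting * over +/- precedence):
  Instruction 1: t1 = b * d
  Instruction 2: t2 = t1 * a
  Instruction 3: t3 = t2 * b
  Instruction 4: t4 = e + t3
Total instructions: 4

4


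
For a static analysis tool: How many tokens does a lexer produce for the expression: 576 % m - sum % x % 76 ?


Scanning '576 % m - sum % x % 76'
Token 1: '576' -> integer_literal
Token 2: '%' -> operator
Token 3: 'm' -> identifier
Token 4: '-' -> operator
Token 5: 'sum' -> identifier
Token 6: '%' -> operator
Token 7: 'x' -> identifier
Token 8: '%' -> operator
Token 9: '76' -> integer_literal
Total tokens: 9

9


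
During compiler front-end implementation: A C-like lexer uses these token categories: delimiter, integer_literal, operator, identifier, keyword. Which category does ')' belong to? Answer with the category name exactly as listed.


Token: ')'
Checking categories:
  identifier: no
  integer_literal: no
  operator: no
  keyword: no
  delimiter: YES
Category: delimiter

delimiter


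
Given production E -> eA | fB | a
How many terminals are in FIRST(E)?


Production: E -> eA | fB | a
Examining each alternative for leading terminals:
  E -> eA : first terminal = 'e'
  E -> fB : first terminal = 'f'
  E -> a : first terminal = 'a'
FIRST(E) = {a, e, f}
Count: 3

3


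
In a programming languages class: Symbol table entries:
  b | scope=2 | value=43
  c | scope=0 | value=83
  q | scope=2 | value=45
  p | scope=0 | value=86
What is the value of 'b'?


Searching symbol table for 'b':
  b | scope=2 | value=43 <- MATCH
  c | scope=0 | value=83
  q | scope=2 | value=45
  p | scope=0 | value=86
Found 'b' at scope 2 with value 43

43


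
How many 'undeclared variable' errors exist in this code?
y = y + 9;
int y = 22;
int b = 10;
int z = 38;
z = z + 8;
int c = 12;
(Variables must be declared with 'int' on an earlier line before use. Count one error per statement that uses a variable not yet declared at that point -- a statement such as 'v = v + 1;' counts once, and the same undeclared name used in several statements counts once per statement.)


Scanning code line by line:
  Line 1: use 'y' -> ERROR (undeclared)
  Line 2: declare 'y' -> declared = ['y']
  Line 3: declare 'b' -> declared = ['b', 'y']
  Line 4: declare 'z' -> declared = ['b', 'y', 'z']
  Line 5: use 'z' -> OK (declared)
  Line 6: declare 'c' -> declared = ['b', 'c', 'y', 'z']
Total undeclared variable errors: 1

1


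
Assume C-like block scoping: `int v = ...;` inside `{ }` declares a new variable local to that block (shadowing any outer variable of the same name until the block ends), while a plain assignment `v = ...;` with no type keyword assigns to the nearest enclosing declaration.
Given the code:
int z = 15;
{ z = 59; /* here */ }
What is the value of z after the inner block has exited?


Analyzing scoping rules:
Outer scope: declares z = 15
Inner block: 'z = 59;' has no type keyword, so it is an assignment to the outer z (no shadowing)
The assignment changed the outer variable itself, so the new value persists after the block -> 59
Result: 59

59


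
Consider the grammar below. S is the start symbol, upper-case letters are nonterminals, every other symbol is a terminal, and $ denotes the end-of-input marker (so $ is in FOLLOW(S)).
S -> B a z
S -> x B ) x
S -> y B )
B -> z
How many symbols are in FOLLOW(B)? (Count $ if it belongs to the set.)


S is the start symbol and does not occur in any rule body, so FOLLOW(S) = {$}.
Examining every occurrence of B in a rule body:
  S -> B a z : B is followed by terminal 'a' -> add 'a'
  S -> x B ) x : B is followed by terminal ')' -> add ')'
  S -> y B ) : B is followed by terminal ')' -> add ')' (already in the set)
  B -> z : B does not occur in the body -> contributes nothing
FOLLOW(B) = {), a}
Count: 2

2


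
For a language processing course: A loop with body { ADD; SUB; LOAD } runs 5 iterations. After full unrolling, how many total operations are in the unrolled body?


Loop body operations: ADD, SUB, LOAD (3 ops per iteration)
Unrolling 5 iterations:
  Iteration 1: ADD, SUB, LOAD (3 ops)
  Iteration 2: ADD, SUB, LOAD (3 ops)
  Iteration 3: ADD, SUB, LOAD (3 ops)
  Iteration 4: ADD, SUB, LOAD (3 ops)
  Iteration 5: ADD, SUB, LOAD (3 ops)
Total: 5 iterations * 3 ops/iter = 15 operations

15


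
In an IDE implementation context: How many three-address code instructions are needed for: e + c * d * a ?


Expression: e + c * d * a
Generating three-address code (respecting * over +/- precedence):
  Instruction 1: t1 = c * d
  Instruction 2: t2 = t1 * a
  Instruction 3: t3 = e + t2
Total instructions: 3

3


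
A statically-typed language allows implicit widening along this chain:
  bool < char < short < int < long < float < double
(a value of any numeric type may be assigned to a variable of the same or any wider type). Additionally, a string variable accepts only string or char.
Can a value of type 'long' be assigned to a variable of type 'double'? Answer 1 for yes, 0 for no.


Target variable type: double
Source value type: long
Numeric ranks: long=4, double=6
Widening allowed iff rank(source) <= rank(target): 4 <= 6? Yes
Result: 1

1


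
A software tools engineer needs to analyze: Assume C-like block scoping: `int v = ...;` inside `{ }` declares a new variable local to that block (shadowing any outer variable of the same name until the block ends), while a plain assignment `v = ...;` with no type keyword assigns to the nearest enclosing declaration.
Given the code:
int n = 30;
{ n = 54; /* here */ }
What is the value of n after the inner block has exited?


Analyzing scoping rules:
Outer scope: declares n = 30
Inner block: 'n = 54;' has no type keyword, so it is an assignment to the outer n (no shadowing)
The assignment changed the outer variable itself, so the new value persists after the block -> 54
Result: 54

54


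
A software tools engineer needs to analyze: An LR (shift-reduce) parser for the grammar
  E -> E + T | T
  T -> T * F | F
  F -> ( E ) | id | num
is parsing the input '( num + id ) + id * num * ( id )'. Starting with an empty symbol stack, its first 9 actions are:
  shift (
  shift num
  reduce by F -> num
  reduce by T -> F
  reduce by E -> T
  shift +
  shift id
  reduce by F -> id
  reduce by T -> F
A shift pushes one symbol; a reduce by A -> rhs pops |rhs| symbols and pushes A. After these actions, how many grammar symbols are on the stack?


Tracking the symbol stack through each action:
  Action 1: shift '(' : push -> stack = [(] (size 1)
  Action 2: shift 'num' : push -> stack = [(, num] (size 2)
  Action 3: reduce by F -> num : pop 1, push F -> stack = [(, F] (size 2)
  Action 4: reduce by T -> F : pop 1, push T -> stack = [(, T] (size 2)
  Action 5: reduce by E -> T : pop 1, push E -> stack = [(, E] (size 2)
  Action 6: shift '+' : push -> stack = [(, E, +] (size 3)
  Action 7: shift 'id' : push -> stack = [(, E, +, id] (size 4)
  Action 8: reduce by F -> id : pop 1, push F -> stack = [(, E, +, F] (size 4)
  Action 9: reduce by T -> F : pop 1, push T -> stack = [(, E, +, T] (size 4)
Final stack size: 4

4


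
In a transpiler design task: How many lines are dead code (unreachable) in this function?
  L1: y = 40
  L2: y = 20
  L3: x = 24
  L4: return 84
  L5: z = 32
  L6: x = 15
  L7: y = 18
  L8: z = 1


Analyzing control flow:
  L1: reachable (before return)
  L2: reachable (before return)
  L3: reachable (before return)
  L4: reachable (return statement)
  L5: DEAD (after return at L4)
  L6: DEAD (after return at L4)
  L7: DEAD (after return at L4)
  L8: DEAD (after return at L4)
Return at L4, total lines = 8
Dead lines: L5 through L8
Count: 4

4


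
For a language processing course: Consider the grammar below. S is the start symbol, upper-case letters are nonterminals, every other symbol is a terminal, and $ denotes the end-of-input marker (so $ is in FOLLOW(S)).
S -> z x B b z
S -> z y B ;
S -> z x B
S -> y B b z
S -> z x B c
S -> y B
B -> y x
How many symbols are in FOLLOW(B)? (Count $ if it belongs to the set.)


S is the start symbol and does not occur in any rule body, so FOLLOW(S) = {$}.
Examining every occurrence of B in a rule body:
  S -> z x B b z : B is followed by terminal 'b' -> add 'b'
  S -> z y B ; : B is followed by terminal ';' -> add ';'
  S -> z x B : B is at the right end -> add FOLLOW(S) = {$}
  S -> y B b z : B is followed by terminal 'b' -> add 'b' (already in the set)
  S -> z x B c : B is followed by terminal 'c' -> add 'c'
  S -> y B : B is at the right end -> add FOLLOW(S) = {$} (already in the set)
  B -> y x : B does not occur in the body -> contributes nothing
FOLLOW(B) = {;, b, c, $}
Count: 4

4
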